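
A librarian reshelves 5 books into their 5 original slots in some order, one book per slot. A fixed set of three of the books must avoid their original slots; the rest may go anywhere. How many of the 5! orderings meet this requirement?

64

Let A_j be the event that the j-th constrained one is fixed. By inclusion-exclusion over the 3 events:
Σ_{j=0}^{3} (-1)^j C(3,j)(5-j)!
= C(3,0)·5! - C(3,1)·4! + C(3,2)·3! - C(3,3)·2!
= 120 - 72 + 18 - 2
= 64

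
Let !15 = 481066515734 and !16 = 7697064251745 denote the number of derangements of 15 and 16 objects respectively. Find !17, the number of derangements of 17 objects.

130850092279664

!17 = (17-1)·(!16 + !15) = 16·(7697064251745 + 481066515734) = 16·8178130767479 = 130850092279664.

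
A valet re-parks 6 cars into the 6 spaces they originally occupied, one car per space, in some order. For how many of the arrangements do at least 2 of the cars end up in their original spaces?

# with exactly i fixed is C(6,i)·!(6-i); sum over i=2..6:
  i=2: C(6,2)·!4 = 15·9 = 135
  i=3: C(6,3)·!3 = 20·2 = 40
  i=4: C(6,4)·!2 = 15·1 = 15
  i=5: C(6,5)·!1 = 6·0 = 0
  i=6: C(6,6)·!0 = 1·1 = 1
Total = 191.

191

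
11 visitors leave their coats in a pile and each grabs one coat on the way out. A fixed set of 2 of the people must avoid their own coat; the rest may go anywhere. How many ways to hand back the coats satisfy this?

33022080

Inclusion-exclusion on the 2 forbidden self-matches:
Σ_{j=0}^{2} (-1)^j C(2,j)(11-j)!
= C(2,0)·11! - C(2,1)·10! + C(2,2)·9!
= 39916800 - 7257600 + 362880
= 33022080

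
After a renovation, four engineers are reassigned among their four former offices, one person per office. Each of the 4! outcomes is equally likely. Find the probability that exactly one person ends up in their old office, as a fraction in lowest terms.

Favorable outcomes: C(4,1)·!3 = 4·2 = 8.
Total outcomes: 4! = 24.
Probability = 8/24 = 1/3.

1/3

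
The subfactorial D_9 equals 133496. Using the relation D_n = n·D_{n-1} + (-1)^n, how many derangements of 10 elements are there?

1334961

D_10 = 10·133496 + 1 = 1334961.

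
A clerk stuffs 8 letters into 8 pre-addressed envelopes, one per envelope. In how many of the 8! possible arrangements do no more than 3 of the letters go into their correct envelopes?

39549

# with exactly i fixed is C(8,i)·!(8-i); sum over i=0..3:
  i=0: C(8,0)·!8 = 1·14833 = 14833
  i=1: C(8,1)·!7 = 8·1854 = 14832
  i=2: C(8,2)·!6 = 28·265 = 7420
  i=3: C(8,3)·!5 = 56·44 = 2464
Total = 39549.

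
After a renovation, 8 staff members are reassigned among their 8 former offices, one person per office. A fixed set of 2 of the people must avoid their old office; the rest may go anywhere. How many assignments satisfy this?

30960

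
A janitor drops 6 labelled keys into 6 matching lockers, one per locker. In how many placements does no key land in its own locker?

265

!6 = 6! · Σ_{k=0}^{6} (-1)^k/k!
= 6! - 6!/1! + 6!/2! - 6!/3! + 6!/4! - 6!/5! + 6!/6!
= 720 - 720 + 360 - 120 + 30 - 6 + 1
= 265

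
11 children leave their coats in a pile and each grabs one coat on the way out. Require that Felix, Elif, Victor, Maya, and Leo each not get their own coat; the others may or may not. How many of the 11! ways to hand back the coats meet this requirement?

25022880

Inclusion-exclusion on the 5 forbidden self-matches:
Σ_{j=0}^{5} (-1)^j C(5,j)(11-j)!
= C(5,0)·11! - C(5,1)·10! + C(5,2)·9! - C(5,3)·8! + C(5,4)·7! - C(5,5)·6!
= 39916800 - 18144000 + 3628800 - 403200 + 25200 - 720
= 25022880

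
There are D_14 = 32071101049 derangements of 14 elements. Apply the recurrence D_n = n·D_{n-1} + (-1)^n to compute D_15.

481066515734

D_15 = 15·32071101049 - 1 = 481066515734.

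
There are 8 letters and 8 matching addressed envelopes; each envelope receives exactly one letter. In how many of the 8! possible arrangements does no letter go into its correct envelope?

14833

Use !n = (n-1)(!(n-1) + !(n-2)).
!8 = 7·(1854 + 265) = 7·2119 = 14833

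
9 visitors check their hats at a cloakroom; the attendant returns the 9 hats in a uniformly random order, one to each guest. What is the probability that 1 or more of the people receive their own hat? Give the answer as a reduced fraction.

28673/45360

Favorable outcomes: Σ_{i≥1} C(9,i)·!(9-i) = 9·14833 + 36·1854 + 84·265 + 126·44 + 126·9 + 84·2 + 36·1 + 9·0 + 1·1 = 229384.
Total outcomes: 9! = 362880.
Probability = 229384/362880 = 28673/45360.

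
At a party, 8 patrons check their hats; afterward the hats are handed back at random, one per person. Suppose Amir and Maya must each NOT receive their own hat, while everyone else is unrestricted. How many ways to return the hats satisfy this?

30960

Let A_j be the event that the j-th constrained one is fixed. By inclusion-exclusion over the 2 events:
Σ_{j=0}^{2} (-1)^j C(2,j)(8-j)!
= C(2,0)·8! - C(2,1)·7! + C(2,2)·6!
= 40320 - 10080 + 720
= 30960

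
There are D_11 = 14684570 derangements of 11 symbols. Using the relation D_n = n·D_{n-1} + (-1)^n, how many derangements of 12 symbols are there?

176214841

D_12 = 12·14684570 + 1 = 176214841.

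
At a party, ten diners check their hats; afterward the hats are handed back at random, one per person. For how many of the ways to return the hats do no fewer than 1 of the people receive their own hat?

2293839

Sum C(10,i)·!(10-i) for i = 1..10:
  i=1: C(10,1)·!9 = 10·133496 = 1334960
  i=2: C(10,2)·!8 = 45·14833 = 667485
  i=3: C(10,3)·!7 = 120·1854 = 222480
  i=4: C(10,4)·!6 = 210·265 = 55650
  i=5: C(10,5)·!5 = 252·44 = 11088
  i=6: C(10,6)·!4 = 210·9 = 1890
  i=7: C(10,7)·!3 = 120·2 = 240
  i=8: C(10,8)·!2 = 45·1 = 45
  i=9: C(10,9)·!1 = 10·0 = 0
  i=10: C(10,10)·!0 = 1·1 = 1
Total = 2293839.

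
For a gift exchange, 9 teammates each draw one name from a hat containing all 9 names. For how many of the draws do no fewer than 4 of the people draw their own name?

# with exactly i fixed is C(9,i)·!(9-i); sum over i=4..9:
  i=4: C(9,4)·!5 = 126·44 = 5544
  i=5: C(9,5)·!4 = 126·9 = 1134
  i=6: C(9,6)·!3 = 84·2 = 168
  i=7: C(9,7)·!2 = 36·1 = 36
  i=8: C(9,8)·!1 = 9·0 = 0
  i=9: C(9,9)·!0 = 1·1 = 1
Total = 6883.

6883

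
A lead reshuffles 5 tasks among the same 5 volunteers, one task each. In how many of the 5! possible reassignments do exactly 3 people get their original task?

10

Choose which 3 of the 5 are fixed: C(5,3) = 10.
The other 2 form a derangement: !2 = 1.
Total: 10 × 1 = 10.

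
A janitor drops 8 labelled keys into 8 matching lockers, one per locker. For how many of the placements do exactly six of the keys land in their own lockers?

Pick the 6 fixed positions: C(8,6) = 28 ways.
The remaining 2 must be deranged: !2 = 1.
Total: 28 × 1 = 28.

28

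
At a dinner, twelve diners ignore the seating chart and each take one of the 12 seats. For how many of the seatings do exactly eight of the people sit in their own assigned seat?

Pick the 8 fixed positions: C(12,8) = 495 ways.
The other 4 form a derangement: !4 = 9.
Total: 495 × 9 = 4455.

4455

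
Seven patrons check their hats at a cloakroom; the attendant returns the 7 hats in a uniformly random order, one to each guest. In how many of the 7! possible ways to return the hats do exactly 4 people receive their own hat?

70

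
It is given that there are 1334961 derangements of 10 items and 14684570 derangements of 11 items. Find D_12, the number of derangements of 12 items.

D_12 = (12-1)·(D_11 + D_10) = 11·(14684570 + 1334961) = 11·16019531 = 176214841.

176214841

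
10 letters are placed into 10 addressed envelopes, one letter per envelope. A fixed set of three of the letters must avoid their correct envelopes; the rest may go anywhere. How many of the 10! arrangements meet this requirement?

Let A_j be the event that the j-th constrained one is fixed. By inclusion-exclusion over the 3 events:
Σ_{j=0}^{3} (-1)^j C(3,j)(10-j)!
= C(3,0)·10! - C(3,1)·9! + C(3,2)·8! - C(3,3)·7!
= 3628800 - 1088640 + 120960 - 5040
= 2656080

2656080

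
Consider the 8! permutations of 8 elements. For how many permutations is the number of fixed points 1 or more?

25487

Sum C(8,i)·!(8-i) for i = 1..8:
  i=1: C(8,1)·!7 = 8·1854 = 14832
  i=2: C(8,2)·!6 = 28·265 = 7420
  i=3: C(8,3)·!5 = 56·44 = 2464
  i=4: C(8,4)·!4 = 70·9 = 630
  i=5: C(8,5)·!3 = 56·2 = 112
  i=6: C(8,6)·!2 = 28·1 = 28
  i=7: C(8,7)·!1 = 8·0 = 0
  i=8: C(8,8)·!0 = 1·1 = 1
Total = 25487.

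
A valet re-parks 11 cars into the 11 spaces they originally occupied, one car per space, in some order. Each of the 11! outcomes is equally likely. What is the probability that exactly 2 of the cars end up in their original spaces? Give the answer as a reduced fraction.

16687/90720

Favorable outcomes: C(11,2)·!9 = 55·133496 = 7342280.
Total outcomes: 11! = 39916800.
Probability = 7342280/39916800 = 16687/90720.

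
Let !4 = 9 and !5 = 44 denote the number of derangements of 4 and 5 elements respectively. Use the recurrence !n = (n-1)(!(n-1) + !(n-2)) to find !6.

265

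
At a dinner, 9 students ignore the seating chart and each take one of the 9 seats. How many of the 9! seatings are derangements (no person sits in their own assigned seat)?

133496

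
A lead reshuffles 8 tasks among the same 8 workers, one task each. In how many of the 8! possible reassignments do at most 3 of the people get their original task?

39549

# with exactly i fixed is C(8,i)·!(8-i); sum over i=0..3:
  i=0: C(8,0)·!8 = 1·14833 = 14833
  i=1: C(8,1)·!7 = 8·1854 = 14832
  i=2: C(8,2)·!6 = 28·265 = 7420
  i=3: C(8,3)·!5 = 56·44 = 2464
Total = 39549.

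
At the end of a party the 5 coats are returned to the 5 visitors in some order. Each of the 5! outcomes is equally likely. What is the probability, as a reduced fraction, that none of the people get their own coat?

11/30

Favorable outcomes: !5 = 44.
Total outcomes: 5! = 120.
Probability = 44/120 = 11/30.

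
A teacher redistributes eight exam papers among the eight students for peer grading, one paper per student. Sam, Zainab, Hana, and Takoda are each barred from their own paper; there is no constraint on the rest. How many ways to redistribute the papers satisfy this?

24024

Let A_j be the event that the j-th constrained one is fixed. By inclusion-exclusion over the 4 events:
Σ_{j=0}^{4} (-1)^j C(4,j)(8-j)!
= C(4,0)·8! - C(4,1)·7! + C(4,2)·6! - C(4,3)·5! + C(4,4)·4!
= 40320 - 20160 + 4320 - 480 + 24
= 24024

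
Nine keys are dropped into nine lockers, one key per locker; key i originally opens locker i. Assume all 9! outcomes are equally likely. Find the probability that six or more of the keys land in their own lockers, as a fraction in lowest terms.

Favorable outcomes: Σ_{i≥6} C(9,i)·!(9-i) = 84·2 + 36·1 + 9·0 + 1·1 = 205.
Total outcomes: 9! = 362880.
Probability = 205/362880 = 41/72576.

41/72576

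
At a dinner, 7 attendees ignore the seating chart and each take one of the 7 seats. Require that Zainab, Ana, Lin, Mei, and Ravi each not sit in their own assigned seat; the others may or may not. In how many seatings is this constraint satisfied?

Let A_j be the event that the j-th constrained one is fixed. By inclusion-exclusion over the 5 events:
Σ_{j=0}^{5} (-1)^j C(5,j)(7-j)!
= C(5,0)·7! - C(5,1)·6! + C(5,2)·5! - C(5,3)·4! + C(5,4)·3! - C(5,5)·2!
= 5040 - 3600 + 1200 - 240 + 30 - 2
= 2428

2428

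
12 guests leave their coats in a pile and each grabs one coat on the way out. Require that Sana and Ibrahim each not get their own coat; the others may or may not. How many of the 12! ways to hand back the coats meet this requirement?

402796800

Let A_j be the event that the j-th constrained one is fixed. By inclusion-exclusion over the 2 events:
Σ_{j=0}^{2} (-1)^j C(2,j)(12-j)!
= C(2,0)·12! - C(2,1)·11! + C(2,2)·10!
= 479001600 - 79833600 + 3628800
= 402796800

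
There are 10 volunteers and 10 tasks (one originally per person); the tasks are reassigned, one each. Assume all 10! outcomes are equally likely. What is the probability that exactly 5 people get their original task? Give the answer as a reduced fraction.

11/3600

Favorable outcomes: C(10,5)·!5 = 252·44 = 11088.
Total outcomes: 10! = 3628800.
Probability = 11088/3628800 = 11/3600.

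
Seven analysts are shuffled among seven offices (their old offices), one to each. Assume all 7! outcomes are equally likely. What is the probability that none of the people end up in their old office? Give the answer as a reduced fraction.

Favorable outcomes: !7 = 1854.
Total outcomes: 7! = 5040.
Probability = 1854/5040 = 103/280.

103/280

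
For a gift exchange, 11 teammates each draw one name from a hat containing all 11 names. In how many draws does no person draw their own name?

14684570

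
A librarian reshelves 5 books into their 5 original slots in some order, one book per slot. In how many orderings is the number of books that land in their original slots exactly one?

Pick the single fixed position: C(5,1) = 5 ways.
The other 4 form a derangement: !4 = 9.
Total: 5 × 9 = 45.

45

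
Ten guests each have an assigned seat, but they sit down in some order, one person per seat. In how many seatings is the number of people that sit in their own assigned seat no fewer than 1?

# with exactly i fixed is C(10,i)·!(10-i); sum over i=1..10:
  i=1: C(10,1)·!9 = 10·133496 = 1334960
  i=2: C(10,2)·!8 = 45·14833 = 667485
  i=3: C(10,3)·!7 = 120·1854 = 222480
  i=4: C(10,4)·!6 = 210·265 = 55650
  i=5: C(10,5)·!5 = 252·44 = 11088
  i=6: C(10,6)·!4 = 210·9 = 1890
  i=7: C(10,7)·!3 = 120·2 = 240
  i=8: C(10,8)·!2 = 45·1 = 45
  i=9: C(10,9)·!1 = 10·0 = 0
  i=10: C(10,10)·!0 = 1·1 = 1
Total = 2293839.

2293839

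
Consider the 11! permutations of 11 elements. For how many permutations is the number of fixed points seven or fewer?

Sum C(11,i)·!(11-i) for i = 0..7:
  i=0: C(11,0)·!11 = 1·14684570 = 14684570
  i=1: C(11,1)·!10 = 11·1334961 = 14684571
  i=2: C(11,2)·!9 = 55·133496 = 7342280
  i=3: C(11,3)·!8 = 165·14833 = 2447445
  i=4: C(11,4)·!7 = 330·1854 = 611820
  i=5: C(11,5)·!6 = 462·265 = 122430
  i=6: C(11,6)·!5 = 462·44 = 20328
  i=7: C(11,7)·!4 = 330·9 = 2970
Total = 39916414.

39916414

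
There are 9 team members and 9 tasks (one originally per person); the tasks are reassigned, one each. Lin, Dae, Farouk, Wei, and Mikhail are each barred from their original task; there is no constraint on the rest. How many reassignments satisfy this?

205056

Inclusion-exclusion on the 5 forbidden self-matches:
Σ_{j=0}^{5} (-1)^j C(5,j)(9-j)!
= C(5,0)·9! - C(5,1)·8! + C(5,2)·7! - C(5,3)·6! + C(5,4)·5! - C(5,5)·4!
= 362880 - 201600 + 50400 - 7200 + 600 - 24
= 205056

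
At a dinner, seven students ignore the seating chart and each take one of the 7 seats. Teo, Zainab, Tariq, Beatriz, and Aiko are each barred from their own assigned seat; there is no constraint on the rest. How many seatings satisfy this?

Let A_j be the event that the j-th constrained one is fixed. By inclusion-exclusion over the 5 events:
Σ_{j=0}^{5} (-1)^j C(5,j)(7-j)!
= C(5,0)·7! - C(5,1)·6! + C(5,2)·5! - C(5,3)·4! + C(5,4)·3! - C(5,5)·2!
= 5040 - 3600 + 1200 - 240 + 30 - 2
= 2428

2428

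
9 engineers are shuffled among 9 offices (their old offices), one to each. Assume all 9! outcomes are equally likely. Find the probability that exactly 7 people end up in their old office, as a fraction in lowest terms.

Favorable outcomes: C(9,7)·!2 = 36·1 = 36.
Total outcomes: 9! = 362880.
Probability = 36/362880 = 1/10080.

1/10080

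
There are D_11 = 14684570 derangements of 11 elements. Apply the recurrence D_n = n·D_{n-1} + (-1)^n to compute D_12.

176214841

D_12 = 12·14684570 + 1 = 176214841.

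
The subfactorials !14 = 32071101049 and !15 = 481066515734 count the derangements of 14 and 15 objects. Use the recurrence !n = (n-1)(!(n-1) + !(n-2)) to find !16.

7697064251745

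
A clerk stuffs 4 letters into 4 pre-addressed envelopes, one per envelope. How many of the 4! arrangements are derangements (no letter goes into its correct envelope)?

9

By inclusion-exclusion, !4 = Σ (-1)^k · 4!/k! for k=0..4
= 4! - 4!/1! + 4!/2! - 4!/3! + 4!/4!
= 24 - 24 + 12 - 4 + 1
= 9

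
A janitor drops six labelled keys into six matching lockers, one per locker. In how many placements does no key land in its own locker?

265

!6 = 6! · Σ_{k=0}^{6} (-1)^k/k!
= 6! - 6!/1! + 6!/2! - 6!/3! + 6!/4! - 6!/5! + 6!/6!
= 720 - 720 + 360 - 120 + 30 - 6 + 1
= 265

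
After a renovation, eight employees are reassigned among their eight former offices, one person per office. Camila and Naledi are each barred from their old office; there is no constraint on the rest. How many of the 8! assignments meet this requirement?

Let A_j be the event that the j-th constrained one is fixed. By inclusion-exclusion over the 2 events:
Σ_{j=0}^{2} (-1)^j C(2,j)(8-j)!
= C(2,0)·8! - C(2,1)·7! + C(2,2)·6!
= 40320 - 10080 + 720
= 30960

30960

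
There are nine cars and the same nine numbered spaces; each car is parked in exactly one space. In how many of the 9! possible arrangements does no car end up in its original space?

The number of derangements of 9 is !9 = Σ_{k=0}^{9} (-1)^k·9!/k!
= 9! - 9!/1! + 9!/2! - 9!/3! + 9!/4! - 9!/5! + 9!/6! - 9!/7! + 9!/8! - 9!/9!
= 362880 - 362880 + 181440 - 60480 + 15120 - 3024 + 504 - 72 + 9 - 1
= 133496

133496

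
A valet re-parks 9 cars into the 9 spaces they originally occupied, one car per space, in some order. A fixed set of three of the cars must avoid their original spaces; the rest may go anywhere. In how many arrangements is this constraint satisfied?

256320

Inclusion-exclusion on the 3 forbidden self-matches:
Σ_{j=0}^{3} (-1)^j C(3,j)(9-j)!
= C(3,0)·9! - C(3,1)·8! + C(3,2)·7! - C(3,3)·6!
= 362880 - 120960 + 15120 - 720
= 256320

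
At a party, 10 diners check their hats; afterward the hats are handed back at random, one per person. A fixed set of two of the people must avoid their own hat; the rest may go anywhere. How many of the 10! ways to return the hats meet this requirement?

2943360

Inclusion-exclusion on the 2 forbidden self-matches:
Σ_{j=0}^{2} (-1)^j C(2,j)(10-j)!
= C(2,0)·10! - C(2,1)·9! + C(2,2)·8!
= 3628800 - 725760 + 40320
= 2943360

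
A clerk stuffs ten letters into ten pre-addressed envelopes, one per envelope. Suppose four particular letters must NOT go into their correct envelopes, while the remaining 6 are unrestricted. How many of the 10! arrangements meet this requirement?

2399760

Inclusion-exclusion on the 4 forbidden self-matches:
Σ_{j=0}^{4} (-1)^j C(4,j)(10-j)!
= C(4,0)·10! - C(4,1)·9! + C(4,2)·8! - C(4,3)·7! + C(4,4)·6!
= 3628800 - 1451520 + 241920 - 20160 + 720
= 2399760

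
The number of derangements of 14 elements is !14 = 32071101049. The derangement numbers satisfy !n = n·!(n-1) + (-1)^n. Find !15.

!15 = 15·32071101049 - 1 = 481066515734.

481066515734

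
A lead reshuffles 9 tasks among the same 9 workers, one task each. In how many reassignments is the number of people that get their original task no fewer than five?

1339

# with exactly i fixed is C(9,i)·!(9-i); sum over i=5..9:
  i=5: C(9,5)·!4 = 126·9 = 1134
  i=6: C(9,6)·!3 = 84·2 = 168
  i=7: C(9,7)·!2 = 36·1 = 36
  i=8: C(9,8)·!1 = 9·0 = 0
  i=9: C(9,9)·!0 = 1·1 = 1
Total = 1339.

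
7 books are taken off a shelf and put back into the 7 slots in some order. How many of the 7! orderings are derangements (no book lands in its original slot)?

The number of derangements of 7 is !7 = Σ_{k=0}^{7} (-1)^k·7!/k!
= 7! - 7!/1! + 7!/2! - 7!/3! + 7!/4! - 7!/5! + 7!/6! - 7!/7!
= 5040 - 5040 + 2520 - 840 + 210 - 42 + 7 - 1
= 1854

1854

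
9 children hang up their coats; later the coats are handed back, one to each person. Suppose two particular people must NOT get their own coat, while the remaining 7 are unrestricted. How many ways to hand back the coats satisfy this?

287280

Let A_j be the event that the j-th constrained one is fixed. By inclusion-exclusion over the 2 events:
Σ_{j=0}^{2} (-1)^j C(2,j)(9-j)!
= C(2,0)·9! - C(2,1)·8! + C(2,2)·7!
= 362880 - 80640 + 5040
= 287280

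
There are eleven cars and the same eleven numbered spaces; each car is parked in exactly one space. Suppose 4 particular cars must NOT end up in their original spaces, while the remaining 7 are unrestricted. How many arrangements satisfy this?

Inclusion-exclusion on the 4 forbidden self-matches:
Σ_{j=0}^{4} (-1)^j C(4,j)(11-j)!
= C(4,0)·11! - C(4,1)·10! + C(4,2)·9! - C(4,3)·8! + C(4,4)·7!
= 39916800 - 14515200 + 2177280 - 161280 + 5040
= 27422640

27422640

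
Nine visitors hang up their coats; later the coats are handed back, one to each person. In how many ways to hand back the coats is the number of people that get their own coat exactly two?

66744

Pick the 2 fixed positions: C(9,2) = 36 ways.
The remaining 7 must be deranged: !7 = 1854.
Total: 36 × 1854 = 66744.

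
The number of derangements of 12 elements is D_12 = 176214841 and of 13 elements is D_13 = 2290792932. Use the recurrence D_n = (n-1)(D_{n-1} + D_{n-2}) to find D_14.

32071101049

D_14 = (14-1)·(D_13 + D_12) = 13·(2290792932 + 176214841) = 13·2467007773 = 32071101049.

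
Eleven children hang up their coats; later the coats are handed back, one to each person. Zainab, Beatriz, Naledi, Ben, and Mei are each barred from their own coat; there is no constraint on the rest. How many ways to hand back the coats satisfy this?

Let A_j be the event that the j-th constrained one is fixed. By inclusion-exclusion over the 5 events:
Σ_{j=0}^{5} (-1)^j C(5,j)(11-j)!
= C(5,0)·11! - C(5,1)·10! + C(5,2)·9! - C(5,3)·8! + C(5,4)·7! - C(5,5)·6!
= 39916800 - 18144000 + 3628800 - 403200 + 25200 - 720
= 25022880

25022880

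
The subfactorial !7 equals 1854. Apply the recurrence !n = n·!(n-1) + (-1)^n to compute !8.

!8 = 8·1854 + 1 = 14833.

14833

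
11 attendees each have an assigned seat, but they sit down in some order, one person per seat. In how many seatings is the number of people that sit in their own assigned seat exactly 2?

Choose which 2 of the 11 are fixed: C(11,2) = 55.
The other 9 form a derangement: !9 = 133496.
Total: 55 × 133496 = 7342280.

7342280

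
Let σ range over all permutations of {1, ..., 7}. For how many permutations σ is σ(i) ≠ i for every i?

Use !n = (n-1)(!(n-1) + !(n-2)).
!7 = 6·(265 + 44) = 6·309 = 1854

1854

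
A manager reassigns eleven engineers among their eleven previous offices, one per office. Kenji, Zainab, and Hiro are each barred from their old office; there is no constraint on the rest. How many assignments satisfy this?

30078720

Let A_j be the event that the j-th constrained one is fixed. By inclusion-exclusion over the 3 events:
Σ_{j=0}^{3} (-1)^j C(3,j)(11-j)!
= C(3,0)·11! - C(3,1)·10! + C(3,2)·9! - C(3,3)·8!
= 39916800 - 10886400 + 1088640 - 40320
= 30078720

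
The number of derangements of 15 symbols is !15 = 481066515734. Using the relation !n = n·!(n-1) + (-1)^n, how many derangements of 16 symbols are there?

!16 = 16·481066515734 + 1 = 7697064251745.

7697064251745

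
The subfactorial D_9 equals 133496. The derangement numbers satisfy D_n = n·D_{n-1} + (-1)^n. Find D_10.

D_10 = 10·133496 + 1 = 1334961.

1334961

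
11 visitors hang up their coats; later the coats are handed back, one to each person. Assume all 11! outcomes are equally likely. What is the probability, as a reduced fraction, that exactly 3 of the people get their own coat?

2119/34560

Favorable outcomes: C(11,3)·!8 = 165·14833 = 2447445.
Total outcomes: 11! = 39916800.
Probability = 2447445/39916800 = 2119/34560.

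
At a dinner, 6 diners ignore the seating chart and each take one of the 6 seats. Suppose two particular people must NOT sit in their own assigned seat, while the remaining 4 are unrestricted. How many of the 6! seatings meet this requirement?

Let A_j be the event that the j-th constrained one is fixed. By inclusion-exclusion over the 2 events:
Σ_{j=0}^{2} (-1)^j C(2,j)(6-j)!
= C(2,0)·6! - C(2,1)·5! + C(2,2)·4!
= 720 - 240 + 24
= 504

504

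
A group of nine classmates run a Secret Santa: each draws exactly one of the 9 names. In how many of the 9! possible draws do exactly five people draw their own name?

1134

Choose which 5 of the 9 are fixed: C(9,5) = 126.
The remaining 4 must be deranged: !4 = 9.
Total: 126 × 9 = 1134.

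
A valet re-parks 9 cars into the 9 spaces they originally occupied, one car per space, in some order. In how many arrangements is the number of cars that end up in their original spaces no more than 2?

333737

Sum C(9,i)·!(9-i) for i = 0..2:
  i=0: C(9,0)·!9 = 1·133496 = 133496
  i=1: C(9,1)·!8 = 9·14833 = 133497
  i=2: C(9,2)·!7 = 36·1854 = 66744
Total = 333737.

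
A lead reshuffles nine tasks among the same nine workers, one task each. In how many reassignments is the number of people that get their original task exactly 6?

Choose which 6 of the 9 are fixed: C(9,6) = 84.
The other 3 form a derangement: !3 = 2.
Total: 84 × 2 = 168.

168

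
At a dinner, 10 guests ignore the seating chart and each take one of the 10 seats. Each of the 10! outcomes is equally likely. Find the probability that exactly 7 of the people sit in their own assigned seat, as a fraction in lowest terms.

Favorable outcomes: C(10,7)·!3 = 120·2 = 240.
Total outcomes: 10! = 3628800.
Probability = 240/3628800 = 1/15120.

1/15120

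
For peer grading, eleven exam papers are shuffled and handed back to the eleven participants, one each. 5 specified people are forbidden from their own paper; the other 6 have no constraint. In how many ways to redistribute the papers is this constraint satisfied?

25022880

Inclusion-exclusion on the 5 forbidden self-matches:
Σ_{j=0}^{5} (-1)^j C(5,j)(11-j)!
= C(5,0)·11! - C(5,1)·10! + C(5,2)·9! - C(5,3)·8! + C(5,4)·7! - C(5,5)·6!
= 39916800 - 18144000 + 3628800 - 403200 + 25200 - 720
= 25022880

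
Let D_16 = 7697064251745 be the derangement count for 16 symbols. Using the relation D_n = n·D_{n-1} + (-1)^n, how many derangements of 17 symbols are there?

130850092279664

D_17 = 17·7697064251745 - 1 = 130850092279664.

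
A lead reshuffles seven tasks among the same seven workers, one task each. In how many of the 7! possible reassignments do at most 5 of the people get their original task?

5039

# with exactly i fixed is C(7,i)·!(7-i); sum over i=0..5:
  i=0: C(7,0)·!7 = 1·1854 = 1854
  i=1: C(7,1)·!6 = 7·265 = 1855
  i=2: C(7,2)·!5 = 21·44 = 924
  i=3: C(7,3)·!4 = 35·9 = 315
  i=4: C(7,4)·!3 = 35·2 = 70
  i=5: C(7,5)·!2 = 21·1 = 21
Total = 5039.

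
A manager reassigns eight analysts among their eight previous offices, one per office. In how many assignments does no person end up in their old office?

14833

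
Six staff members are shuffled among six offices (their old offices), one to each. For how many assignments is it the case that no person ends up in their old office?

Use !n = n·!(n-1) + (-1)^n.
!6 = 6·44 + 1 = 265

265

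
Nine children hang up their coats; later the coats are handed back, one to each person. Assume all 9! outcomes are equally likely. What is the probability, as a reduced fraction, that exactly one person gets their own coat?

2119/5760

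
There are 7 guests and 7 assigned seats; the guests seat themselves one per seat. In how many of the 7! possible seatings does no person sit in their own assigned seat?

1854

By inclusion-exclusion, !7 = Σ (-1)^k · 7!/k! for k=0..7
= 7! - 7!/1! + 7!/2! - 7!/3! + 7!/4! - 7!/5! + 7!/6! - 7!/7!
= 5040 - 5040 + 2520 - 840 + 210 - 42 + 7 - 1
= 1854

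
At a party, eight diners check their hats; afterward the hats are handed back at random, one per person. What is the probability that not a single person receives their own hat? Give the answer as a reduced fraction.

2119/5760

Favorable outcomes: !8 = 14833.
Total outcomes: 8! = 40320.
Probability = 14833/40320 = 2119/5760.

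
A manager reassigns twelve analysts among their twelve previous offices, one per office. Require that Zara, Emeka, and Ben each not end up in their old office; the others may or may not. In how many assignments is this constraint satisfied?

Let A_j be the event that the j-th constrained one is fixed. By inclusion-exclusion over the 3 events:
Σ_{j=0}^{3} (-1)^j C(3,j)(12-j)!
= C(3,0)·12! - C(3,1)·11! + C(3,2)·10! - C(3,3)·9!
= 479001600 - 119750400 + 10886400 - 362880
= 369774720

369774720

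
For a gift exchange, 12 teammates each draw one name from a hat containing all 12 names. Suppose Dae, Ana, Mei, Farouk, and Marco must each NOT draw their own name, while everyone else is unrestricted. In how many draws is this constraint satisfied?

Inclusion-exclusion on the 5 forbidden self-matches:
Σ_{j=0}^{5} (-1)^j C(5,j)(12-j)!
= C(5,0)·12! - C(5,1)·11! + C(5,2)·10! - C(5,3)·9! + C(5,4)·8! - C(5,5)·7!
= 479001600 - 199584000 + 36288000 - 3628800 + 201600 - 5040
= 312273360

312273360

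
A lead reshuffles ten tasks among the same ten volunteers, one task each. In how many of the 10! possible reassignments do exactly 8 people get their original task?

Choose which 8 of the 10 are fixed: C(10,8) = 45.
The other 2 form a derangement: !2 = 1.
Total: 45 × 1 = 45.

45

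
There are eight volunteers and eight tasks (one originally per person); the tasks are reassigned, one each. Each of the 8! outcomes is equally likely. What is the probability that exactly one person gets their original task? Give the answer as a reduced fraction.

Favorable outcomes: C(8,1)·!7 = 8·1854 = 14832.
Total outcomes: 8! = 40320.
Probability = 14832/40320 = 103/280.

103/280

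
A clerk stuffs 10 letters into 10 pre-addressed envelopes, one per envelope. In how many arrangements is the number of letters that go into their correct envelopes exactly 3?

Pick the 3 fixed positions: C(10,3) = 120 ways.
The other 7 form a derangement: !7 = 1854.
Total: 120 × 1854 = 222480.

222480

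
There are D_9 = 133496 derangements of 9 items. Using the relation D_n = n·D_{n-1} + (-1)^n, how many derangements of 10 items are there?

1334961

D_10 = 10·133496 + 1 = 1334961.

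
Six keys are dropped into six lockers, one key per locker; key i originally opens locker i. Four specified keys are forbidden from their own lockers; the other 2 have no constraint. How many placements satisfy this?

362

Let A_j be the event that the j-th constrained one is fixed. By inclusion-exclusion over the 4 events:
Σ_{j=0}^{4} (-1)^j C(4,j)(6-j)!
= C(4,0)·6! - C(4,1)·5! + C(4,2)·4! - C(4,3)·3! + C(4,4)·2!
= 720 - 480 + 144 - 24 + 2
= 362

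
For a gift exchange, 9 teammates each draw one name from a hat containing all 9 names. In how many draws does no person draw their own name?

By inclusion-exclusion, !9 = Σ (-1)^k · 9!/k! for k=0..9
= 9! - 9!/1! + 9!/2! - 9!/3! + 9!/4! - 9!/5! + 9!/6! - 9!/7! + 9!/8! - 9!/9!
= 362880 - 362880 + 181440 - 60480 + 15120 - 3024 + 504 - 72 + 9 - 1
= 133496

133496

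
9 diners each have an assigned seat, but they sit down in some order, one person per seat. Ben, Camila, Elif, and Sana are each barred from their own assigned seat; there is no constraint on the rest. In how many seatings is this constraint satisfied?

Let A_j be the event that the j-th constrained one is fixed. By inclusion-exclusion over the 4 events:
Σ_{j=0}^{4} (-1)^j C(4,j)(9-j)!
= C(4,0)·9! - C(4,1)·8! + C(4,2)·7! - C(4,3)·6! + C(4,4)·5!
= 362880 - 161280 + 30240 - 2880 + 120
= 229080

229080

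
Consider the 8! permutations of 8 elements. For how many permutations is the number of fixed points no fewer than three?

# with exactly i fixed is C(8,i)·!(8-i); sum over i=3..8:
  i=3: C(8,3)·!5 = 56·44 = 2464
  i=4: C(8,4)·!4 = 70·9 = 630
  i=5: C(8,5)·!3 = 56·2 = 112
  i=6: C(8,6)·!2 = 28·1 = 28
  i=7: C(8,7)·!1 = 8·0 = 0
  i=8: C(8,8)·!0 = 1·1 = 1
Total = 3235.

3235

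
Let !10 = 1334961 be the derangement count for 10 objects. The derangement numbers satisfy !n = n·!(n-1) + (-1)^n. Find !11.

14684570

!11 = 11·1334961 - 1 = 14684570.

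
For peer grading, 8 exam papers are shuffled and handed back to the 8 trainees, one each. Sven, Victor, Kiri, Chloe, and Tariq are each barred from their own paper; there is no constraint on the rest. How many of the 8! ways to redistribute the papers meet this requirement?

Inclusion-exclusion on the 5 forbidden self-matches:
Σ_{j=0}^{5} (-1)^j C(5,j)(8-j)!
= C(5,0)·8! - C(5,1)·7! + C(5,2)·6! - C(5,3)·5! + C(5,4)·4! - C(5,5)·3!
= 40320 - 25200 + 7200 - 1200 + 120 - 6
= 21234

21234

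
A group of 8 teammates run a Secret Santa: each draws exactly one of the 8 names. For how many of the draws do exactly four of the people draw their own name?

630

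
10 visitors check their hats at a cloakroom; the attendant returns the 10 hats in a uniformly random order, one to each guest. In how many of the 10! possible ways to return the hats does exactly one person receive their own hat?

1334960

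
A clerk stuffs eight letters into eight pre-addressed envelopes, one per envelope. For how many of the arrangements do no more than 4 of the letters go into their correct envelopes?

40179

Sum C(8,i)·!(8-i) for i = 0..4:
  i=0: C(8,0)·!8 = 1·14833 = 14833
  i=1: C(8,1)·!7 = 8·1854 = 14832
  i=2: C(8,2)·!6 = 28·265 = 7420
  i=3: C(8,3)·!5 = 56·44 = 2464
  i=4: C(8,4)·!4 = 70·9 = 630
Total = 40179.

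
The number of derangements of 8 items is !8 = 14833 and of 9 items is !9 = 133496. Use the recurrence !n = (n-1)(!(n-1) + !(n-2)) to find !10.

!10 = (10-1)·(!9 + !8) = 9·(133496 + 14833) = 9·148329 = 1334961.

1334961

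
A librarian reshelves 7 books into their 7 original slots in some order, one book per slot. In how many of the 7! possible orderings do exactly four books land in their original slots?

Pick the 4 fixed positions: C(7,4) = 35 ways.
The other 3 form a derangement: !3 = 2.
Total: 35 × 2 = 70.

70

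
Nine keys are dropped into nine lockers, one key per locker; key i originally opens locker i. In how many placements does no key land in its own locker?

Recurrence: !9 = 9·!8 + (-1)^9.
!9 = 9·14833 - 1 = 133496

133496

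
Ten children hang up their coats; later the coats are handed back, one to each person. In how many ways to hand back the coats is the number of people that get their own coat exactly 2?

667485

Choose which 2 of the 10 are fixed: C(10,2) = 45.
The other 8 form a derangement: !8 = 14833.
Total: 45 × 14833 = 667485.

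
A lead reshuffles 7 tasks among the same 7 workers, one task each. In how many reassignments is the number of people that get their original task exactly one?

Choose which one of the 7 is fixed: C(7,1) = 7.
The other 6 form a derangement: !6 = 265.
Total: 7 × 265 = 1855.

1855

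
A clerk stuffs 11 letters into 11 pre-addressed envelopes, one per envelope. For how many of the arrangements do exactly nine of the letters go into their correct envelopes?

55

Pick the 9 fixed positions: C(11,9) = 55 ways.
The remaining 2 must be deranged: !2 = 1.
Total: 55 × 1 = 55.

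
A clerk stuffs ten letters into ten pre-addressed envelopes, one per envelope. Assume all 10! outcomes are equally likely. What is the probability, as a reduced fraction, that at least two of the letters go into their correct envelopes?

958879/3628800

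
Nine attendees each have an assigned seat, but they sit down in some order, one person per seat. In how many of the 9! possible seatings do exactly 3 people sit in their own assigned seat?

Choose which 3 of the 9 are fixed: C(9,3) = 84.
The other 6 form a derangement: !6 = 265.
Total: 84 × 265 = 22260.

22260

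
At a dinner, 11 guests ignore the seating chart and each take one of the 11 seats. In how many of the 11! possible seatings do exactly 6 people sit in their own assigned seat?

20328

Choose which 6 of the 11 are fixed: C(11,6) = 462.
The remaining 5 must be deranged: !5 = 44.
Total: 462 × 44 = 20328.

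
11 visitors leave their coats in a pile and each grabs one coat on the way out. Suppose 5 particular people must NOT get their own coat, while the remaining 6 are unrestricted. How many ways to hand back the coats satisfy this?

25022880

Inclusion-exclusion on the 5 forbidden self-matches:
Σ_{j=0}^{5} (-1)^j C(5,j)(11-j)!
= C(5,0)·11! - C(5,1)·10! + C(5,2)·9! - C(5,3)·8! + C(5,4)·7! - C(5,5)·6!
= 39916800 - 18144000 + 3628800 - 403200 + 25200 - 720
= 25022880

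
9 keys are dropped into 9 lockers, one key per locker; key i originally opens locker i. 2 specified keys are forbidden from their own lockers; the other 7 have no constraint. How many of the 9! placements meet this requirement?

287280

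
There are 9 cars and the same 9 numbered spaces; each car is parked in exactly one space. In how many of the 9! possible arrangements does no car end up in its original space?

133496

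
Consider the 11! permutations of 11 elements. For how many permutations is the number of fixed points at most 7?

39916414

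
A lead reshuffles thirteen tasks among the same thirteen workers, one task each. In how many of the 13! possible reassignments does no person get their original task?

2290792932

Use !n = n·!(n-1) + (-1)^n.
!13 = 13·176214841 - 1 = 2290792932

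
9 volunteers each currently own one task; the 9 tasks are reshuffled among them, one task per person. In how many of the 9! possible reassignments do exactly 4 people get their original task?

5544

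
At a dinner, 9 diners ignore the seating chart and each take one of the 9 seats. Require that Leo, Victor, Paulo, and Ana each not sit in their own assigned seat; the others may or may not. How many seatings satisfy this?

229080

Inclusion-exclusion on the 4 forbidden self-matches:
Σ_{j=0}^{4} (-1)^j C(4,j)(9-j)!
= C(4,0)·9! - C(4,1)·8! + C(4,2)·7! - C(4,3)·6! + C(4,4)·5!
= 362880 - 161280 + 30240 - 2880 + 120
= 229080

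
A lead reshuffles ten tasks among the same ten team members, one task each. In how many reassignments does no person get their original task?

Use !n = (n-1)(!(n-1) + !(n-2)).
!10 = 9·(133496 + 14833) = 9·148329 = 1334961

1334961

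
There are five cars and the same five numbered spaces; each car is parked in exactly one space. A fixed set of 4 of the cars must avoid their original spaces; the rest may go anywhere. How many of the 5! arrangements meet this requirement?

53

Inclusion-exclusion on the 4 forbidden self-matches:
Σ_{j=0}^{4} (-1)^j C(4,j)(5-j)!
= C(4,0)·5! - C(4,1)·4! + C(4,2)·3! - C(4,3)·2! + C(4,4)·1!
= 120 - 96 + 36 - 8 + 1
= 53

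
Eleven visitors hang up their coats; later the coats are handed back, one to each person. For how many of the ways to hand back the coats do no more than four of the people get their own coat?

39770686

# with exactly i fixed is C(11,i)·!(11-i); sum over i=0..4:
  i=0: C(11,0)·!11 = 1·14684570 = 14684570
  i=1: C(11,1)·!10 = 11·1334961 = 14684571
  i=2: C(11,2)·!9 = 55·133496 = 7342280
  i=3: C(11,3)·!8 = 165·14833 = 2447445
  i=4: C(11,4)·!7 = 330·1854 = 611820
Total = 39770686.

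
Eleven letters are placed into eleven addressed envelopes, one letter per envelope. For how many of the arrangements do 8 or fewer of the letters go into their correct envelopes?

39916744

# with exactly i fixed is C(11,i)·!(11-i); sum over i=0..8:
  i=0: C(11,0)·!11 = 1·14684570 = 14684570
  i=1: C(11,1)·!10 = 11·1334961 = 14684571
  i=2: C(11,2)·!9 = 55·133496 = 7342280
  i=3: C(11,3)·!8 = 165·14833 = 2447445
  i=4: C(11,4)·!7 = 330·1854 = 611820
  i=5: C(11,5)·!6 = 462·265 = 122430
  i=6: C(11,6)·!5 = 462·44 = 20328
  i=7: C(11,7)·!4 = 330·9 = 2970
  i=8: C(11,8)·!3 = 165·2 = 330
Total = 39916744.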